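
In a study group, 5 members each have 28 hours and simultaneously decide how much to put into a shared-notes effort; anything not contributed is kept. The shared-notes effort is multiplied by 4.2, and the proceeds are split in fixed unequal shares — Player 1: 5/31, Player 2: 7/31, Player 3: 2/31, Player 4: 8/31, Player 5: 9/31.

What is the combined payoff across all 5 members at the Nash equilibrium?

Each unit j contributes comes back to j as 4.2 × (j's share), so j prefers to contribute only if that share exceeds 1/4.2 = 0.2381; otherwise keeping the unit dominates.
The shares above 0.2381 belong to Player 4 and Player 5, contributing 28 each; the remaining 3 contribute 0. Total contributed: 56.
The shared-notes effort pays out 4.2 × 56 = 235.20 in total (split across the unequal shares, but the aggregate is all that matters for the group sum).
The 3 free-riders keep 28 each, adding 84. Group total = 84 + 235.20 = 319.20.

319.20 hours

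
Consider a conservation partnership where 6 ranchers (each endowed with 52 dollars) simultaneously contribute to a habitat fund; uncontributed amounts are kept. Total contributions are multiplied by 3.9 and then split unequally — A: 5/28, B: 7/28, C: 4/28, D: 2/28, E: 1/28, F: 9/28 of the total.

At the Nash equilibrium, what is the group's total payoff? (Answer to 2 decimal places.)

462.80 dollars

A player with share s gets back 3.9·s per unit contributed, so full contribution is dominant for anyone with s > 1/3.9 = 0.2564 and zero contribution is dominant for anyone below.
F alone (share 9/28) is above the threshold, contributing 52; the remaining 5 contribute 0. Total contributed: 52.
The habitat fund pays out 3.9 × 52 = 202.80 in total (split across the unequal shares, but the aggregate is all that matters for the group sum).
The 5 free-riders keep 52 each, adding 260. Group total = 260 + 202.80 = 462.80.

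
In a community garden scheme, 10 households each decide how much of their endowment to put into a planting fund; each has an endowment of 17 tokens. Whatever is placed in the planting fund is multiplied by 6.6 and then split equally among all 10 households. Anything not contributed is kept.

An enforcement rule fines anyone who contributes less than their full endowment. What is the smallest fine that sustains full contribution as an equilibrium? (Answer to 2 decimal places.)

Given the others contribute fully, the best deviation is to contribute 0 (any partial contribution still incurs the fine and gives up units whose private return 0.6600 is below 1).
Deviating from 17 to 0 saves 17 tokens but forfeits the deviator's share of the drop in the planting fund: 6.6/10 × 17 = 11.22.
So the deviation gain is 17 − 11.22 = 5.78, and the fine must be at least 5.78 tokens to wipe it out.

5.78 tokens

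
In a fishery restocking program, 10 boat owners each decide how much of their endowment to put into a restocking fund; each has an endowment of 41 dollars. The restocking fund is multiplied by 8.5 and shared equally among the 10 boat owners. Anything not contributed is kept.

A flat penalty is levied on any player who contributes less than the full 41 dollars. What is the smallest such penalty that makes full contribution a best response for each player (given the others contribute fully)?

Given the others contribute fully, the best deviation is to contribute 0 (any partial contribution still incurs the fine and gives up units whose private return 0.8500 is below 1).
Deviating from 41 to 0 saves 41 dollars but forfeits the deviator's share of the drop in the restocking fund: 8.5/10 × 41 = 34.85.
So the deviation gain is 41 − 34.85 = 6.15, and the fine must be at least 6.15 dollars to wipe it out.

6.15 dollars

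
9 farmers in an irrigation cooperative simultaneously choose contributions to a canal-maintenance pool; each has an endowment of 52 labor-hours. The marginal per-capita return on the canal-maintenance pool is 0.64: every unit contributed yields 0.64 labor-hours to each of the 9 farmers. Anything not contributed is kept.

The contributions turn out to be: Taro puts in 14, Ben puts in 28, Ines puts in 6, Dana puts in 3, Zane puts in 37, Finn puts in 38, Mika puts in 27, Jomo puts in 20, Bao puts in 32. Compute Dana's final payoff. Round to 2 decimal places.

Total contributed: 14 + 28 + 6 + 3 + 37 + 38 + 27 + 20 + 32 = 205.
Each receives 0.64 × 205 = 131.20 from the canal-maintenance pool.
Dana keeps 52 − 3 = 49, so Dana's payoff is 49 + 131.20 = 180.20.

180.20 labor-hours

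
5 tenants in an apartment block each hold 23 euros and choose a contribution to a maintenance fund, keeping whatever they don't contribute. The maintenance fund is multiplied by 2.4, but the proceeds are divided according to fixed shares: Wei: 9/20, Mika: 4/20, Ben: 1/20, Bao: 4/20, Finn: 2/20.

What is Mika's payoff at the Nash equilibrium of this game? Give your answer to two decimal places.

34.04 euros

A player with share s gets back 2.4·s per unit contributed, so full contribution is dominant for anyone with s > 1/2.4 = 0.4167 and zero contribution is dominant for anyone below.
The only share above 0.4167 is Wei's 9/20, contributing 23; the remaining 4 contribute 0. Total contributed: 23.
Mika keeps 23 and receives 2.4 × 23 × 4/20 = 11.04 from the maintenance fund, for a payoff of 34.04.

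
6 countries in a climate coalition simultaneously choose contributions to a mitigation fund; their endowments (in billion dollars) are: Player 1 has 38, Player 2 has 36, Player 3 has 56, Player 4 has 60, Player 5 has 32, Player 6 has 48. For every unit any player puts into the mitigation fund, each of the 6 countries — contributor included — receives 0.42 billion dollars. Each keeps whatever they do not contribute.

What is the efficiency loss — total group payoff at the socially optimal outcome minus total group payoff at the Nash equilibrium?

The private return per contributed unit is 0.42 < 1 for everyone, so the Nash equilibrium is zero contribution and the group total is Σ E_j = 38 + 36 + 56 + 60 + 32 + 48 = 270.
Each contributed unit returns 2.520 to the group, so the social optimum is full contribution by everyone: group total = 2.520 × 270 = 680.40.
Efficiency loss = (2.520 − 1) × 270 = 410.40.

410.40 billion dollars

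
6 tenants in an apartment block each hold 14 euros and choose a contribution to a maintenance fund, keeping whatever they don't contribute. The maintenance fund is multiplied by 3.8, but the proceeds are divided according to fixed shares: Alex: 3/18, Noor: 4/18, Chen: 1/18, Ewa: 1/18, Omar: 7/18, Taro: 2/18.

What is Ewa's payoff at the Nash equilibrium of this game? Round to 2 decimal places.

Each unit j contributes comes back to j as 3.8 × (j's share), so j prefers to contribute only if that share exceeds 1/3.8 = 0.2632; otherwise keeping the unit dominates.
Only Omar (7/18) clears that bar, contributing 14; the remaining 5 contribute 0. Total contributed: 14.
Ewa keeps 14 and receives 3.8 × 14 × 1/18 = 2.96 from the maintenance fund, for a payoff of 16.96.

16.96 euros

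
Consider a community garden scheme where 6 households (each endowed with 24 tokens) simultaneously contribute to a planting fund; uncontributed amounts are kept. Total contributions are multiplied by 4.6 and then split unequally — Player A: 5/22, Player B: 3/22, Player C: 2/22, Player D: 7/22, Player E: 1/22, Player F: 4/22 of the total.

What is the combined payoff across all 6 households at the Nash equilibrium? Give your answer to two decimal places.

A player with share s gets back 4.6·s per unit contributed, so full contribution is dominant for anyone with s > 1/4.6 = 0.2174 and zero contribution is dominant for anyone below.
Player A and Player D are above the threshold, contributing 24 each; the remaining 4 contribute 0. Total contributed: 48.
The planting fund pays out 4.6 × 48 = 220.80 in total (split across the unequal shares, but the aggregate is all that matters for the group sum).
The 4 free-riders keep 24 each, adding 96. Group total = 96 + 220.80 = 316.80.

316.80 tokens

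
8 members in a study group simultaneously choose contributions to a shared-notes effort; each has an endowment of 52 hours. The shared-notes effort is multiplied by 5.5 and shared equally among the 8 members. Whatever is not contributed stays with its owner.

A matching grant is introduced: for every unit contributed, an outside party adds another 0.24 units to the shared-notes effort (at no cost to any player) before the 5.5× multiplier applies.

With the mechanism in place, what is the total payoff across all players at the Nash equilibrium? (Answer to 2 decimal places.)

The effective private return is 5.5 × 1.24 / 8 = 0.8525, which is still under 1, so the mechanism doesn't change anyone's dominant strategy: zero contribution.
At the Nash equilibrium no one contributes; group total payoff = 8 × 52 = 416.

416.00 hours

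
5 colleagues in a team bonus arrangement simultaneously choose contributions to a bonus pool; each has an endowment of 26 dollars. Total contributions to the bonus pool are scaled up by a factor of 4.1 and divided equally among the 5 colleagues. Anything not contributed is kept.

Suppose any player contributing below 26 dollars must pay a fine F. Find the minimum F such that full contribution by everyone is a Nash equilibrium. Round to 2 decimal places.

Given the others contribute fully, the best deviation is to contribute 0 (any partial contribution still incurs the fine and gives up units whose private return 0.8200 is below 1).
Deviating from 26 to 0 saves 26 dollars but forfeits the deviator's share of the drop in the bonus pool: 4.1/5 × 26 = 21.32.
So the deviation gain is 26 − 21.32 = 4.68, and the fine must be at least 4.68 dollars to wipe it out.

4.68 dollars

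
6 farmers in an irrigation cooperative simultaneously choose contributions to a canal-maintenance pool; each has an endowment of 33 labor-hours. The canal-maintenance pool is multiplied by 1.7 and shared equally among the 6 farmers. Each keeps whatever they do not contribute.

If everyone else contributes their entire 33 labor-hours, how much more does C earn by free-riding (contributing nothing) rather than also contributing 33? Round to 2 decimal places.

23.65 labor-hours

Switching from a contribution of 33 to 0 lets C keep an extra 33 labor-hours, but lowers the canal-maintenance pool by 33, which costs C their own share of that drop: 1.7/6 × 33 = 9.35.
Net gain = 33 − 9.35 = 23.65. The private return per contributed unit (0.2833) is below 1, so free-riding is indeed the best response regardless of what the others do.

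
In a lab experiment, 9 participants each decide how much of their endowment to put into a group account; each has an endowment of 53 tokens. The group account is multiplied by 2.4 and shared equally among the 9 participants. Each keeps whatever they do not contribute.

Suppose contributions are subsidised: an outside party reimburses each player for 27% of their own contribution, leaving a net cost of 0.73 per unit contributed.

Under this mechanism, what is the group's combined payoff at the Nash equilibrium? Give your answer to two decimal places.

With the mechanism, a contributed unit returns (2.4/9) / 0.73 = 0.3653 per unit of net cost — still below 1 — so contributing 0 remains dominant for every player.
Everyone keeps their endowment and the group total is 9 × 53 = 477.

477.00 tokens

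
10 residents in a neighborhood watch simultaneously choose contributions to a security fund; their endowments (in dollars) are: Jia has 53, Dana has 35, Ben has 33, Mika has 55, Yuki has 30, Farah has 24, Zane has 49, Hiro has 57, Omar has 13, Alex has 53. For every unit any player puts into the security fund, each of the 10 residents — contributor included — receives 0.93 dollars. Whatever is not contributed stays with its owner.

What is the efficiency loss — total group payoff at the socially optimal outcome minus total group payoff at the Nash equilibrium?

3336.60 dollars

The private return per contributed unit is 0.93 < 1 for everyone, so the Nash equilibrium is zero contribution and the group total is Σ E_j = 53 + 35 + 33 + 55 + 30 + 24 + 49 + 57 + 13 + 53 = 402.
Each contributed unit returns 9.300 to the group, so the social optimum is full contribution by everyone: group total = 9.300 × 402 = 3738.60.
Efficiency loss = (9.300 − 1) × 402 = 3336.60.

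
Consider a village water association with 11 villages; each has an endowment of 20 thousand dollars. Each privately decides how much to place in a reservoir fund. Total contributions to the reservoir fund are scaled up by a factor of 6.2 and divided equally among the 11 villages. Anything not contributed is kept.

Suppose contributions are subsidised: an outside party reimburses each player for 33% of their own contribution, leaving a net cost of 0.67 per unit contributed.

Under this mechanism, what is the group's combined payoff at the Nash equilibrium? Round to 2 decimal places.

220.00 thousand dollars

The effective private return is (6.2/11) / 0.67 = 0.8412, which is still under 1, so the mechanism doesn't change anyone's dominant strategy: zero contribution.
At the Nash equilibrium no one contributes; group total payoff = 11 × 20 = 220.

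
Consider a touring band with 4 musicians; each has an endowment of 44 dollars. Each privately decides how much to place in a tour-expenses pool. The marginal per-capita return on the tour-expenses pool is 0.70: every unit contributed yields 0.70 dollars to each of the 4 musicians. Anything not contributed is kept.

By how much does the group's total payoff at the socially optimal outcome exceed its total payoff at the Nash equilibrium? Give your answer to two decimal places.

316.80 dollars

The private return per contributed unit is 0.70 < 1, so contributing 0 is dominant for every player. At the Nash equilibrium everyone keeps their 44, and the group total is 4 × 44 = 176.
Each contributed unit returns 2.800 to the group as a whole (0.70 to each of 4 players), which exceeds 1, so the social optimum is full contribution: group total = 2.800 × 176 = 492.80.
Efficiency loss = 492.80 − 176 = 316.80.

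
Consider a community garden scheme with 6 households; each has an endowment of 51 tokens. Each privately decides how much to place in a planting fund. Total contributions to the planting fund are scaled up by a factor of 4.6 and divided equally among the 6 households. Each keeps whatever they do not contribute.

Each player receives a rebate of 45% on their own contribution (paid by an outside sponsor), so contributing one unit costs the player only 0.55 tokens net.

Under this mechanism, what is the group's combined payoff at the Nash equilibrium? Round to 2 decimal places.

1545.30 tokens

With the mechanism, a contributed unit returns (4.6/6) / 0.55 = 1.3939 per unit of net cost to the contributor — now above 1 — so contributing fully is weakly dominant for every player.
At the Nash equilibrium everyone contributes 51. Group total payoff = 6 × (51 × 0.45 + 4.6 × 51) = 1545.30.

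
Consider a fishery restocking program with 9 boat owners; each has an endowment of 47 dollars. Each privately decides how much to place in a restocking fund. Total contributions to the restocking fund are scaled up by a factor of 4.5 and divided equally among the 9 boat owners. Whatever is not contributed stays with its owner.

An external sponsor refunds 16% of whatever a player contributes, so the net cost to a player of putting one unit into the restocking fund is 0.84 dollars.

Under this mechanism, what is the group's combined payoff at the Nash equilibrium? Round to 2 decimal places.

With the mechanism, a contributed unit returns (4.5/9) / 0.84 = 0.5952 per unit of net cost — still below 1 — so contributing 0 remains dominant for every player.
Everyone keeps their endowment and the group total is 9 × 47 = 423.

423.00 dollars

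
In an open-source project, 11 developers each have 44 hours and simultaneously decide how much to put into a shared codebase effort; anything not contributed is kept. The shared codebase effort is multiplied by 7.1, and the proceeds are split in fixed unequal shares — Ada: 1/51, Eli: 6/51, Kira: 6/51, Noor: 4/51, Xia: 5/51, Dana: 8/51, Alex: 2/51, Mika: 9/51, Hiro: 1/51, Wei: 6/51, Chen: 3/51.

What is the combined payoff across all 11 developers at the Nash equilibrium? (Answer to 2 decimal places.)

1020.80 hours

For player j, contributing a unit is worthwhile iff 7.1 × (j's share) ≥ 1, i.e. iff j's share is at least 0.1408.
The shares above 0.1408 belong to Dana and Mika, contributing 44 each; the remaining 9 contribute 0. Total contributed: 88.
The shared codebase effort pays out 7.1 × 88 = 624.80 in total (split across the unequal shares, but the aggregate is all that matters for the group sum).
The 9 free-riders keep 44 each, adding 396. Group total = 396 + 624.80 = 1020.80.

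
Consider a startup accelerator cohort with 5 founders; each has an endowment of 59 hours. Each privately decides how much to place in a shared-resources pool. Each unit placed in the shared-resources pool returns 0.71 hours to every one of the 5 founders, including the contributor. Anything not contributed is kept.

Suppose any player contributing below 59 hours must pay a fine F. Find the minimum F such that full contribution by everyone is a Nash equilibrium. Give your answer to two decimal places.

Given the others contribute fully, the best deviation is to contribute 0 (any partial contribution still incurs the fine and gives up units whose private return 0.71 is below 1).
Deviating from 59 to 0 saves 59 hours but forfeits the deviator's share of the drop in the shared-resources pool: 0.71 × 59 = 41.89.
So the deviation gain is 59 − 41.89 = 17.11, and the fine must be at least 17.11 hours to wipe it out.

17.11 hours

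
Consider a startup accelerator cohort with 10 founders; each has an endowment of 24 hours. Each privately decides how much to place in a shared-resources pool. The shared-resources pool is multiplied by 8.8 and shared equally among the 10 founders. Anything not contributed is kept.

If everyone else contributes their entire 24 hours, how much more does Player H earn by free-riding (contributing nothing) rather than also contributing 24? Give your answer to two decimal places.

Switching from a contribution of 24 to 0 lets Player H keep an extra 24 hours, but lowers the shared-resources pool by 24, which costs Player H their own share of that drop: 8.8/10 × 24 = 21.12.
Net gain = 24 − 21.12 = 2.88. The private return per contributed unit (0.8800) is below 1, so free-riding is indeed the best response regardless of what the others do.

2.88 hours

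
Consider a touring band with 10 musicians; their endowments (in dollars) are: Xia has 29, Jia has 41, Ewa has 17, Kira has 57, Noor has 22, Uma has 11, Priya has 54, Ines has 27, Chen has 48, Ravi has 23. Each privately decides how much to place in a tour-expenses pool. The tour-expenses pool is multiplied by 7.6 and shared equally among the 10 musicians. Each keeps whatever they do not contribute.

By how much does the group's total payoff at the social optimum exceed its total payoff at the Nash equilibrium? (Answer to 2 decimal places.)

The private return per contributed unit is 7.6/10 = 0.7600 < 1 for every player regardless of endowment, so the Nash equilibrium is zero contribution and the group total is Σ E_j = 29 + 41 + 17 + 57 + 22 + 11 + 54 + 27 + 48 + 23 = 329.
Each contributed unit returns 7.600 to the group, so the social optimum is full contribution by everyone: group total = 7.600 × 329 = 2500.40.
Efficiency loss = (7.600 − 1) × 329 = 2171.40.

2171.40 dollars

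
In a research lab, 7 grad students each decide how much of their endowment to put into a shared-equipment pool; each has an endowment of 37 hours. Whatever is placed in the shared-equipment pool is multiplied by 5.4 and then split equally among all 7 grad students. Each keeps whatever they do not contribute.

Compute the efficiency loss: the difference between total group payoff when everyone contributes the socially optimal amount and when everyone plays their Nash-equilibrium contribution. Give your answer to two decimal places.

1139.60 hours

Each contributed unit returns 5.4/7 = 0.7714 to its contributor — below 1 — so contributing 0 is dominant for every player. At the Nash equilibrium everyone keeps their 37, and the group total is 7 × 37 = 259.
Each contributed unit returns 5.400 to the group as a whole (0.7714 to each of 7 players), which exceeds 1, so the social optimum is full contribution: group total = 5.400 × 259 = 1398.60.
Efficiency loss = 1398.60 − 259 = 1139.60.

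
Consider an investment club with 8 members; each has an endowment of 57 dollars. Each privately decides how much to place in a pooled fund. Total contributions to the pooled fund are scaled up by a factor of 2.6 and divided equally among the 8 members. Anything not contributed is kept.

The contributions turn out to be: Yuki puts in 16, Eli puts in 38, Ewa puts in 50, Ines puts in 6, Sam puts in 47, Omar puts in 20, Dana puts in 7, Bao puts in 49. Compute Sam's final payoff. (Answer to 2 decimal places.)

Total contributed: 16 + 38 + 50 + 6 + 47 + 20 + 7 + 49 = 233.
Each receives 2.6 × 233 / 8 = 75.73 from the pooled fund.
Sam keeps 57 − 47 = 10, so Sam's payoff is 10 + 75.73 = 85.73.

85.73 dollars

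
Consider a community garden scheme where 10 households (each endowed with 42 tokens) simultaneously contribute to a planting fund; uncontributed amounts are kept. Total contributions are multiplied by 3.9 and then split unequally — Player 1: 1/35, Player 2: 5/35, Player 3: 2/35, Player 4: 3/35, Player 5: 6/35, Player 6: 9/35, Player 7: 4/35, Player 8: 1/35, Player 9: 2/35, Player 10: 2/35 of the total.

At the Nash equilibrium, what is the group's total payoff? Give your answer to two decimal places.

541.80 tokens

For player j, contributing a unit is worthwhile iff 3.9 × (j's share) ≥ 1, i.e. iff j's share is at least 0.2564.
The only share above 0.2564 is Player 6's 9/35, contributing 42; the remaining 9 contribute 0. Total contributed: 42.
The planting fund pays out 3.9 × 42 = 163.80 in total (split across the unequal shares, but the aggregate is all that matters for the group sum).
The 9 free-riders keep 42 each, adding 378. Group total = 378 + 163.80 = 541.80.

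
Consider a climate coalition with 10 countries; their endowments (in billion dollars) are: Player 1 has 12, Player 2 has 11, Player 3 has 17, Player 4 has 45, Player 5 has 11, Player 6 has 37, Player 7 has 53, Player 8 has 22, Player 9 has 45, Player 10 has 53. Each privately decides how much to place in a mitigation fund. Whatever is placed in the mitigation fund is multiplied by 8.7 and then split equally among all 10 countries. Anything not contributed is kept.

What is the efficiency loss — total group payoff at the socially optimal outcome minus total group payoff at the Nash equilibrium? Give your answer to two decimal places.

2356.20 billion dollars

The private return per contributed unit is 8.7/10 = 0.8700 < 1 for every player regardless of endowment, so the Nash equilibrium is zero contribution and the group total is Σ E_j = 12 + 11 + 17 + 45 + 11 + 37 + 53 + 22 + 45 + 53 = 306.
Each contributed unit returns 8.700 to the group, so the social optimum is full contribution by everyone: group total = 8.700 × 306 = 2662.20.
Efficiency loss = (8.700 − 1) × 306 = 2356.20.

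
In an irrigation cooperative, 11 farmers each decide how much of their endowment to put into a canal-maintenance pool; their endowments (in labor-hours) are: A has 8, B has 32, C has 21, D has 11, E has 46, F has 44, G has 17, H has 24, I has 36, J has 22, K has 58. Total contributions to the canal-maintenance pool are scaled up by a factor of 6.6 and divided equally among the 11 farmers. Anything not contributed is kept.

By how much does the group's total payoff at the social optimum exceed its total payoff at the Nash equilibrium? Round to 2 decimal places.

The private return per contributed unit is 6.6/11 = 0.6000 < 1 for every player regardless of endowment, so the Nash equilibrium is zero contribution and the group total is Σ E_j = 8 + 32 + 21 + 11 + 46 + 44 + 17 + 24 + 36 + 22 + 58 = 319.
Each contributed unit returns 6.600 to the group, so the social optimum is full contribution by everyone: group total = 6.600 × 319 = 2105.40.
Efficiency loss = (6.600 − 1) × 319 = 1786.40.

1786.40 labor-hours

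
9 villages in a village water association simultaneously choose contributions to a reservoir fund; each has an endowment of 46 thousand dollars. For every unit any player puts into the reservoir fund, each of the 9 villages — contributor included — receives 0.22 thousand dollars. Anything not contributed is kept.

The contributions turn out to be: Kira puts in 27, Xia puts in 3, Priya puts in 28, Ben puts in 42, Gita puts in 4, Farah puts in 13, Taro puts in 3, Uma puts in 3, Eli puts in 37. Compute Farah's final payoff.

68.20 thousand dollars

Total contributed: 27 + 3 + 28 + 42 + 4 + 13 + 3 + 3 + 37 = 160.
Each receives 0.22 × 160 = 35.20 from the reservoir fund.
Farah keeps 46 − 13 = 33, so Farah's payoff is 33 + 35.20 = 68.20.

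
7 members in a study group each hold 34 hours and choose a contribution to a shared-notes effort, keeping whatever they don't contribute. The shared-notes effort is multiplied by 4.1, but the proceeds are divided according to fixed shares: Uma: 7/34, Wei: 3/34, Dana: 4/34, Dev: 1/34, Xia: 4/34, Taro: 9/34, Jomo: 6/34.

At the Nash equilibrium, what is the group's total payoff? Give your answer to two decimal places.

Player j's private return per contributed unit is 4.1 × (j's share). Contributing is weakly dominant for j when that share is at least 1/4.1 = 0.2439, and contributing 0 is dominant otherwise.
Only Taro (9/34) clears that bar, contributing 34; the remaining 6 contribute 0. Total contributed: 34.
The shared-notes effort pays out 4.1 × 34 = 139.40 in total (split across the unequal shares, but the aggregate is all that matters for the group sum).
The 6 free-riders keep 34 each, adding 204. Group total = 204 + 139.40 = 343.40.

343.40 hours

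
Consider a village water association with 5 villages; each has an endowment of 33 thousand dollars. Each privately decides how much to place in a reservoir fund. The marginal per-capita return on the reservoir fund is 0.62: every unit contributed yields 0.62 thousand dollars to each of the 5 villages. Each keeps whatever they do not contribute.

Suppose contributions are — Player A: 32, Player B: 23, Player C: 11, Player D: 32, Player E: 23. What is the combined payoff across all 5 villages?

419.10 thousand dollars

Total contributed: 32 + 23 + 11 + 32 + 23 = 121; total kept: 5 × 33 − 121 = 44.
The reservoir fund pays out 0.62 × 5 × 121 = 375.10 in aggregate.
Group total = 44 + 375.10 = 419.10.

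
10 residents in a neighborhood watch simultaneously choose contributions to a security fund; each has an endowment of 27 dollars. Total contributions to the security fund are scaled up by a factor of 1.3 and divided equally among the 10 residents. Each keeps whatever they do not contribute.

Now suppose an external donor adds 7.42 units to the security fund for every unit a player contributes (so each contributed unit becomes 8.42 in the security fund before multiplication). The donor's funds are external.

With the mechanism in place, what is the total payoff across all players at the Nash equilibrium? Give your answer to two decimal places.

2955.42 dollars

With the mechanism, a contributed unit returns 1.3 × 8.42 / 10 = 1.0946 per unit of net cost to the contributor — now above 1 — so contributing fully is weakly dominant for every player.
So the Nash equilibrium is full contribution by all 10; the group earns 1.3 × 8.42 × 270 = 2955.42.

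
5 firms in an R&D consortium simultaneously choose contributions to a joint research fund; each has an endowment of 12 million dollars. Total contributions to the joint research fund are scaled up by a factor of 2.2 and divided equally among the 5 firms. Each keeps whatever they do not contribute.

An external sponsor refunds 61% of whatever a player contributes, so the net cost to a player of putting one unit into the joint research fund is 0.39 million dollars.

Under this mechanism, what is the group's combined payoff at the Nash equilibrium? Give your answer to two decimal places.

With the mechanism, a contributed unit returns (2.2/5) / 0.39 = 1.1282 per unit of net cost to the contributor — now above 1 — so contributing fully is weakly dominant for every player.
At the Nash equilibrium everyone contributes 12. Group total payoff = 5 × (12 × 0.61 + 2.2 × 12) = 168.60.

168.60 million dollars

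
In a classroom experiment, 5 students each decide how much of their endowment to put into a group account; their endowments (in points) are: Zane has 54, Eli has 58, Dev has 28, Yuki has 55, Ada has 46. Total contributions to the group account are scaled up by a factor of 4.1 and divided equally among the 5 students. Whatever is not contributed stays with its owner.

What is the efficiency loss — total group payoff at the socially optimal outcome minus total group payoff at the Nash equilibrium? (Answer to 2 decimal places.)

747.10 points

The private return per contributed unit is 4.1/5 = 0.8200 < 1 for every player regardless of endowment, so the Nash equilibrium is zero contribution and the group total is Σ E_j = 54 + 58 + 28 + 55 + 46 = 241.
Each contributed unit returns 4.100 to the group, so the social optimum is full contribution by everyone: group total = 4.100 × 241 = 988.10.
Efficiency loss = (4.100 − 1) × 241 = 747.10.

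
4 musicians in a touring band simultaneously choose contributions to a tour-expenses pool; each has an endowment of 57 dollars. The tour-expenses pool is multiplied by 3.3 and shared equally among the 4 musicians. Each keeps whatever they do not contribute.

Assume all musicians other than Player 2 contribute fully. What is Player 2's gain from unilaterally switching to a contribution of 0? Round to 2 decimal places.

9.98 dollars

Switching from a contribution of 57 to 0 lets Player 2 keep an extra 57 dollars, but lowers the tour-expenses pool by 57, which costs Player 2 their own share of that drop: 3.3/4 × 57 = 47.02.
Net gain = 57 − 47.02 = 9.98. The private return per contributed unit (0.8250) is below 1, so free-riding is indeed the best response regardless of what the others do.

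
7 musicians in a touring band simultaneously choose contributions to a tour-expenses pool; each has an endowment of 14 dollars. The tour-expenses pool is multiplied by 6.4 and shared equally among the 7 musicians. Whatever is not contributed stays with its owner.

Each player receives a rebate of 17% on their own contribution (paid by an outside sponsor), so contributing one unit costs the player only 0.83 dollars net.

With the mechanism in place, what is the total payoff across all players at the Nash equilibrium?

The effective private return per unit is now (6.4/7) / 0.83 = 1.1015 > 1, so every player's dominant strategy flips to full contribution.
At the Nash equilibrium everyone contributes 14. Group total payoff = 7 × (14 × 0.17 + 6.4 × 14) = 643.86.

643.86 dollars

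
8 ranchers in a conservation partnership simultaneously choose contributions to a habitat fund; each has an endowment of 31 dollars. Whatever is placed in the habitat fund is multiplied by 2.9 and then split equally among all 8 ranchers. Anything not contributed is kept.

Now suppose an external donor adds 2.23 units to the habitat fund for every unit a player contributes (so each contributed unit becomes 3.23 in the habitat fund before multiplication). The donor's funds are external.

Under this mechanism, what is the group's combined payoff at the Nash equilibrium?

Under the mechanism each unit contributed yields 2.9 × 3.23 / 8 = 1.1709 back to its contributor per unit of net cost, which exceeds 1, making full contribution the dominant choice for everyone.
So the Nash equilibrium is full contribution by all 8; the group earns 2.9 × 3.23 × 248 = 2323.02.

2323.02 dollars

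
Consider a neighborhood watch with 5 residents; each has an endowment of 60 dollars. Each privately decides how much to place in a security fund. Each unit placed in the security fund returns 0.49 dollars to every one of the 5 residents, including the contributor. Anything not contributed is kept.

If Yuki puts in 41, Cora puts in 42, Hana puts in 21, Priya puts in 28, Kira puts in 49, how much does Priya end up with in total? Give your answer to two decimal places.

120.69 dollars

Total contributed: 41 + 42 + 21 + 28 + 49 = 181.
Each receives 0.49 × 181 = 88.69 from the security fund.
Priya keeps 60 − 28 = 32, so Priya's payoff is 32 + 88.69 = 120.69.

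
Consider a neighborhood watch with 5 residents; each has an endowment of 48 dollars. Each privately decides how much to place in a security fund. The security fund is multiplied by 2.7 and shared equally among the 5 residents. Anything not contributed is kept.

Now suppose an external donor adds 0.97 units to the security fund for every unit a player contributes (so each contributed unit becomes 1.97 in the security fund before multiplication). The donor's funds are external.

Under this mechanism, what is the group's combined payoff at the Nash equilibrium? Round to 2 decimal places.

Under the mechanism each unit contributed yields 2.7 × 1.97 / 5 = 1.0638 back to its contributor per unit of net cost, which exceeds 1, making full contribution the dominant choice for everyone.
So the Nash equilibrium is full contribution by all 5; the group earns 2.7 × 1.97 × 240 = 1276.56.

1276.56 dollars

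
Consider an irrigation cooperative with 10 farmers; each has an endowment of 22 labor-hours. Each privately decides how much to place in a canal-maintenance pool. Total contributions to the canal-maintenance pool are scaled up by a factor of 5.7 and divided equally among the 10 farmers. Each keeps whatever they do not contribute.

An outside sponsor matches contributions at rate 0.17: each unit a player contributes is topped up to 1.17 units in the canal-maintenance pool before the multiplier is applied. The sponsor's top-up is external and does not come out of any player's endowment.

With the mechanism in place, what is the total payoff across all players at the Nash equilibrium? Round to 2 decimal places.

220.00 labor-hours

The effective private return is 5.7 × 1.17 / 10 = 0.6669, which is still under 1, so the mechanism doesn't change anyone's dominant strategy: zero contribution.
At the Nash equilibrium no one contributes; group total payoff = 10 × 22 = 220.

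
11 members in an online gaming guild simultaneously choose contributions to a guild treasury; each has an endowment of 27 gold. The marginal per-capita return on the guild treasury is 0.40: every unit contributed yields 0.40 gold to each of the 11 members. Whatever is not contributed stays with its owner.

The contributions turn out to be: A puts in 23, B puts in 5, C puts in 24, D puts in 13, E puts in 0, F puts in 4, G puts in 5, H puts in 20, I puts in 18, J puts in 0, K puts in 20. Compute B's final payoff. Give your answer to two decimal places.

74.80 gold

Total contributed: 23 + 5 + 24 + 13 + 0 + 4 + 5 + 20 + 18 + 0 + 20 = 132.
Each receives 0.40 × 132 = 52.80 from the guild treasury.
B keeps 27 − 5 = 22, so B's payoff is 22 + 52.80 = 74.80.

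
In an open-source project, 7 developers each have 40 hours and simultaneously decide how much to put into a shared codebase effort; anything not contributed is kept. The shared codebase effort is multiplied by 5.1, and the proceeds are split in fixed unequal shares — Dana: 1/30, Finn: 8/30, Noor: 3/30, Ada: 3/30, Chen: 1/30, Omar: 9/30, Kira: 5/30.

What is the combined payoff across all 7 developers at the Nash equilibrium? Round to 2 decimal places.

Player j's private return per contributed unit is 5.1 × (j's share). Contributing is weakly dominant for j when that share is at least 1/5.1 = 0.1961, and contributing 0 is dominant otherwise.
The shares above 0.1961 belong to Finn and Omar, contributing 40 each; the remaining 5 contribute 0. Total contributed: 80.
The shared codebase effort pays out 5.1 × 80 = 408.00 in total (split across the unequal shares, but the aggregate is all that matters for the group sum).
The 5 free-riders keep 40 each, adding 200. Group total = 200 + 408.00 = 608.00.

608.00 hours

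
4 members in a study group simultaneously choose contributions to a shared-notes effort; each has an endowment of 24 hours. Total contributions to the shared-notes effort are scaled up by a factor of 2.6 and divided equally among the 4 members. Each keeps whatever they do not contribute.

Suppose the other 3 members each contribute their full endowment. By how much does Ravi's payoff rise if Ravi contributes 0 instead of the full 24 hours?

Switching from a contribution of 24 to 0 lets Ravi keep an extra 24 hours, but lowers the shared-notes effort by 24, which costs Ravi their own share of that drop: 2.6/4 × 24 = 15.60.
Net gain = 24 − 15.60 = 8.40. The private return per contributed unit (0.6500) is below 1, so free-riding is indeed the best response regardless of what the others do.

8.40 hours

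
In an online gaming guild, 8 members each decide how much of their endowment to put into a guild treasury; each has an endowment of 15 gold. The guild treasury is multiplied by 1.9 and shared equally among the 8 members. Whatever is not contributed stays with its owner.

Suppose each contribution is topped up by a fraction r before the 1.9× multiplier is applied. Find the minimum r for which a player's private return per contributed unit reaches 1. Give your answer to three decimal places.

3.211

With matching at rate r, one contributed unit becomes (1 + r) in the guild treasury and returns 1.9 × (1 + r) / 8 to the contributor.
Setting this equal to 1: 1 + r = 8/1.9 = 4.2105.
So the minimum matching rate is r = 4.2105 − 1 = 3.211.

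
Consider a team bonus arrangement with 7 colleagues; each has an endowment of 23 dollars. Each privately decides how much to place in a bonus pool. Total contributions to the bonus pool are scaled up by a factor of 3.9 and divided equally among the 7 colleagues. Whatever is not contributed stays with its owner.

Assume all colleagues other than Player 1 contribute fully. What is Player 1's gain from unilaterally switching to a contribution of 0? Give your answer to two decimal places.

Switching from a contribution of 23 to 0 lets Player 1 keep an extra 23 dollars, but lowers the bonus pool by 23, which costs Player 1 their own share of that drop: 3.9/7 × 23 = 12.81.
Net gain = 23 − 12.81 = 10.19. The private return per contributed unit (0.5571) is below 1, so free-riding is indeed the best response regardless of what the others do.

10.19 dollars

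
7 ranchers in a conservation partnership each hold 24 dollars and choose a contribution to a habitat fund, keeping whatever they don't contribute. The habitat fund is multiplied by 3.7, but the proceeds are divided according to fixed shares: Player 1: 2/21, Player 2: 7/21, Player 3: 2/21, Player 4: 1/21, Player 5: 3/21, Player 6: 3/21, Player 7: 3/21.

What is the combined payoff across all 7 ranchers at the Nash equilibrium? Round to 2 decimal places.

Player j's private return per contributed unit is 3.7 × (j's share). Contributing is weakly dominant for j when that share is at least 1/3.7 = 0.2703, and contributing 0 is dominant otherwise.
Player 2 alone (share 7/21) is above the threshold, contributing 24; the remaining 6 contribute 0. Total contributed: 24.
The habitat fund pays out 3.7 × 24 = 88.80 in total (split across the unequal shares, but the aggregate is all that matters for the group sum).
The 6 free-riders keep 24 each, adding 144. Group total = 144 + 88.80 = 232.80.

232.80 dollars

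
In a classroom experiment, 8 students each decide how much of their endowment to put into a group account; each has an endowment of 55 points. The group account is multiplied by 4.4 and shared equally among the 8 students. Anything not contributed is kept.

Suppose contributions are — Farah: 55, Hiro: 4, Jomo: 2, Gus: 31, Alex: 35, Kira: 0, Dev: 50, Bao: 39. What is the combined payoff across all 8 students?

1174.40 points

Total contributed: 55 + 4 + 2 + 31 + 35 + 0 + 50 + 39 = 216; total kept: 8 × 55 − 216 = 224.
The group account pays out 4.4 × 216 = 950.40 in aggregate.
Group total = 224 + 950.40 = 1174.40.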